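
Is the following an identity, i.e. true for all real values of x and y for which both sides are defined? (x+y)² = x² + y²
Claim: (x+y)² = x² + y².
Test a specific point where both sides are defined: x = 1/2, y = -2.
LHS = (x+y)² ≈ 2.2500
RHS = x² + y² ≈ 4.2500
Since 2.2500 ≠ 4.2500, the equation fails at this point, so it cannot hold for all real values of x and y for which both sides are defined.
The correct expansion is (x+y)² = x² + 2xy + y²; the cross term 2xy is missing.

Conclusion: No, this is NOT an identity.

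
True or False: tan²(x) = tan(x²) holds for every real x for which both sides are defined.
Claim: tan²(x) = tan(x²).
Test a specific point where both sides are defined: x = π/6.
LHS = tan²(x) ≈ 0.3333
RHS = tan(x²) ≈ 0.2812
Since 0.3333 ≠ 0.2812, the equation fails at this point, so it cannot hold for every real x for which both sides are defined.
tan²(x) means (tan x)², squaring the output; tan(x²) squares the input. These are different functions.

Conclusion: False.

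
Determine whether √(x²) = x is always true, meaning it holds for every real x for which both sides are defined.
Claim: √(x²) = x.
Test a specific point where both sides are defined: x = -3.
LHS = √(x²) ≈ 3.0000
RHS = x ≈ -3.0000
Since 3.0000 ≠ -3.0000, the equation fails at this point, so it cannot hold for every real x for which both sides are defined.
√(x²) = |x|, which differs from x whenever x < 0 (both sides are defined for every real x).

Conclusion: No, this is NOT an identity.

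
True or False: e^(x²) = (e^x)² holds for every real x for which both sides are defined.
False.

Claim: e^(x²) = (e^x)².
Test a specific point where both sides are defined: x = -1.
LHS = e^(x²) ≈ 2.7183
RHS = (e^x)² ≈ 0.1353
Since 2.7183 ≠ 0.1353, the equation fails at this point, so it cannot hold for every real x for which both sides are defined.
(e^x)² = e^(2x), and 2x ≠ x² in general.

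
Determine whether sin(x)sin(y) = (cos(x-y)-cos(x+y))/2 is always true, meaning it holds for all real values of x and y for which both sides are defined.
Claim: sin(x)sin(y) = (cos(x-y)-cos(x+y))/2.
Reasoning: cos(x-y) = cos(x)cos(y) + sin(x)sin(y) and cos(x+y) = cos(x)cos(y) - sin(x)sin(y). Subtracting, cos(x-y) - cos(x+y) = 2sin(x)sin(y); divide by 2.
So the two sides agree for all real values of x and y for which both sides are defined.

Conclusion: Yes, this is an identity.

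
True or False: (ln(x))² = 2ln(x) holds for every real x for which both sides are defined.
False.

Claim: (ln(x))² = 2ln(x).
Test a specific point where both sides are defined: x = 4.
LHS = (ln(x))² ≈ 1.9218
RHS = 2ln(x) ≈ 2.7726
Since 1.9218 ≠ 2.7726, the equation fails at this point, so it cannot hold for every real x for which both sides are defined.
2ln(x) equals ln(x²), which is not the same as (ln x)².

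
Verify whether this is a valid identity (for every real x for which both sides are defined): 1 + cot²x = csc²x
Yes, this is an identity.

Claim: 1 + cot²x = csc²x.
Reasoning: Start from sin²x + cos²x = 1 and divide every term by sin²x (allowed wherever cot x and csc x are defined): 1 + cot²x = 1/sin²x = csc²x.
So the two sides agree for every real x for which both sides are defined.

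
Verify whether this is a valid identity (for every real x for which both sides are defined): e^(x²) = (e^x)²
Claim: e^(x²) = (e^x)².
Test a specific point where both sides are defined: x = -2.
LHS = e^(x²) ≈ 54.5982
RHS = (e^x)² ≈ 0.0183
Since 54.5982 ≠ 0.0183, the equation fails at this point, so it cannot hold for every real x for which both sides are defined.
(e^x)² = e^(2x), and 2x ≠ x² in general.

Conclusion: No, this is NOT an identity.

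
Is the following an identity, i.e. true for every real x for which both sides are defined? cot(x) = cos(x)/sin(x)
Claim: cot(x) = cos(x)/sin(x).
Reasoning: cot(x) is defined as 1/tan(x) = 1/(sin(x)/cos(x)) = cos(x)/sin(x), wherever sin(x) ≠ 0.
So the two sides agree for every real x for which both sides are defined.

Conclusion: Yes, this is an identity.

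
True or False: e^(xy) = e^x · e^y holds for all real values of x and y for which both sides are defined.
Claim: e^(xy) = e^x · e^y.
Test a specific point where both sides are defined: x = -2, y = 3.
LHS = e^(xy) ≈ 0.0025
RHS = e^x · e^y ≈ 2.7183
Since 0.0025 ≠ 2.7183, the equation fails at this point, so it cannot hold for all real values of x and y for which both sides are defined.
e^x · e^y = e^(x+y), not e^(xy).

Conclusion: False.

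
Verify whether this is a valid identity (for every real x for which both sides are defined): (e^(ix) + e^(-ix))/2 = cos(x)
Claim: (e^(ix) + e^(-ix))/2 = cos(x).
Reasoning: By Euler's formula e^(ix) = cos(x) + i·sin(x) and e^(-ix) = cos(x) - i·sin(x). Adding cancels the sine terms: e^(ix) + e^(-ix) = 2cos(x); divide by 2.
So the two sides agree for every real x for which both sides are defined.

Conclusion: Yes, this is an identity.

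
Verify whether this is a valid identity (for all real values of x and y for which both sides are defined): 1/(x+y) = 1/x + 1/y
Claim: 1/(x+y) = 1/x + 1/y.
Test a specific point where both sides are defined: x = 5, y = -1.
LHS = 1/(x+y) ≈ 0.2500
RHS = 1/x + 1/y ≈ -0.8000
Since 0.2500 ≠ -0.8000, the equation fails at this point, so it cannot hold for all real values of x and y for which both sides are defined.
1/x + 1/y = (x+y)/(xy), which is not 1/(x+y).

Conclusion: No, this is NOT an identity.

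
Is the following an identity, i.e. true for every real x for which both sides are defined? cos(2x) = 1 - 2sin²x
Claim: cos(2x) = 1 - 2sin²x.
Reasoning: cos(2x) = cos²x - sin²x. Replace cos²x by 1 - sin²x: (1 - sin²x) - sin²x = 1 - 2sin²x.
So the two sides agree for every real x for which both sides are defined.

Conclusion: Yes, this is an identity.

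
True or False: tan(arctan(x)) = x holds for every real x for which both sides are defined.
True.

Claim: tan(arctan(x)) = x.
Reasoning: For every real x, arctan(x) is by definition the angle in (-π/2, π/2) whose tangent equals x. Taking the tangent of that angle returns x.
So the two sides agree for every real x for which both sides are defined.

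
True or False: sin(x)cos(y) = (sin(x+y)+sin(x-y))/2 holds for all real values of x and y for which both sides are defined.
True.

Claim: sin(x)cos(y) = (sin(x+y)+sin(x-y))/2.
Reasoning: sin(x+y) = sin(x)cos(y) + cos(x)sin(y) and sin(x-y) = sin(x)cos(y) - cos(x)sin(y). Adding, sin(x+y) + sin(x-y) = 2sin(x)cos(y); divide by 2.
So the two sides agree for all real values of x and y for which both sides are defined.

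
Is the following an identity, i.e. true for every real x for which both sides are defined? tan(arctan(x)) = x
Claim: tan(arctan(x)) = x.
Reasoning: For every real x, arctan(x) is by definition the angle in (-π/2, π/2) whose tangent equals x. Taking the tangent of that angle returns x.
So the two sides agree for every real x for which both sides are defined.

Conclusion: Yes, this is an identity.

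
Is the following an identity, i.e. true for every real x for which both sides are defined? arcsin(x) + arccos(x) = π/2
Yes, this is an identity.

Claim: arcsin(x) + arccos(x) = π/2.
Reasoning: Both sides are defined for -1 ≤ x ≤ 1. Let θ = arcsin(x), so sin θ = x and θ ∈ [-π/2, π/2]. Then cos(π/2 - θ) = sin θ = x and π/2 - θ ∈ [0, π], which is exactly the range of arccos, so arccos(x) = π/2 - θ. Adding: arcsin(x) + arccos(x) = θ + (π/2 - θ) = π/2.
So the two sides agree for every real x for which both sides are defined.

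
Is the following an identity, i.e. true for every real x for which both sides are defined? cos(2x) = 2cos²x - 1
Claim: cos(2x) = 2cos²x - 1.
Reasoning: cos(2x) = cos²x - sin²x. Replace sin²x by 1 - cos²x: cos²x - (1 - cos²x) = 2cos²x - 1.
So the two sides agree for every real x for which both sides are defined.

Conclusion: Yes, this is an identity.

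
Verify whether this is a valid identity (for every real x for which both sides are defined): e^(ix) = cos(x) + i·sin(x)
Yes, this is an identity.

Claim: e^(ix) = cos(x) + i·sin(x).
Reasoning: Euler's formula. Expand e^(ix) = Σ (ix)^k / k!. Since i² = -1, the even-k terms are Σ (-1)^m x^(2m)/(2m)! = cos(x) and the odd-k terms are i · Σ (-1)^m x^(2m+1)/(2m+1)! = i·sin(x).
So the two sides agree for every real x for which both sides are defined.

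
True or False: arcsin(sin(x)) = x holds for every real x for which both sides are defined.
Claim: arcsin(sin(x)) = x.
Test a specific point where both sides are defined: x = 3π/4.
LHS = arcsin(sin(x)) ≈ 0.7854
RHS = x ≈ 2.3562
Since 0.7854 ≠ 2.3562, the equation fails at this point, so it cannot hold for every real x for which both sides are defined.
arcsin only returns values in [-π/2, π/2], so arcsin(sin(x)) = x holds only for x in that interval, not for all real x.

Conclusion: False.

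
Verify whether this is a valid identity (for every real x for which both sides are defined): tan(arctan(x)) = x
Claim: tan(arctan(x)) = x.
Reasoning: For every real x, arctan(x) is by definition the angle in (-π/2, π/2) whose tangent equals x. Taking the tangent of that angle returns x.
So the two sides agree for every real x for which both sides are defined.

Conclusion: Yes, this is an identity.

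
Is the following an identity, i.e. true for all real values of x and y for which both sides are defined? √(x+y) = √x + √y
No, this is NOT an identity.

Claim: √(x+y) = √x + √y.
Test a specific point where both sides are defined: x = 4, y = 3.
LHS = √(x+y) ≈ 2.6458
RHS = √x + √y ≈ 3.7321
Since 2.6458 ≠ 3.7321, the equation fails at this point, so it cannot hold for all real values of x and y for which both sides are defined.
Squaring the right side gives x + 2√(xy) + y, not x + y.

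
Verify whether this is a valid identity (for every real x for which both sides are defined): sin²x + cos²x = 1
Yes, this is an identity.

Claim: sin²x + cos²x = 1.
Reasoning: The point (cos x, sin x) lies on the unit circle X² + Y² = 1, so cos²x + sin²x = 1 for every real x.
So the two sides agree for every real x for which both sides are defined.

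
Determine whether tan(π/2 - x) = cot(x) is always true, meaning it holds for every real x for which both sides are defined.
Yes, this is an identity.

Claim: tan(π/2 - x) = cot(x).
Reasoning: tan(π/2 - x) = sin(π/2 - x)/cos(π/2 - x) = cos(x)/sin(x) = cot(x), using the cofunction identities sin(π/2 - x) = cos(x) and cos(π/2 - x) = sin(x).
So the two sides agree for every real x for which both sides are defined.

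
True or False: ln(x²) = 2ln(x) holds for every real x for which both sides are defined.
True.

Claim: ln(x²) = 2ln(x).
Reasoning: The right side requires x > 0. For x > 0, x² = (e^(ln x))² = e^(2ln x), so ln(x²) = 2ln(x). (For x < 0 the right side is undefined, so those values are outside the claim.)
So the two sides agree for every real x for which both sides are defined.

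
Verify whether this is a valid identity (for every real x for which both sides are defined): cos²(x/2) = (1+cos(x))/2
Yes, this is an identity.

Claim: cos²(x/2) = (1+cos(x))/2.
Reasoning: Use cos(2θ) = 2cos²θ - 1 with θ = x/2: cos(x) = 2cos²(x/2) - 1. Solving for cos²(x/2) gives (1 + cos(x))/2.
So the two sides agree for every real x for which both sides are defined.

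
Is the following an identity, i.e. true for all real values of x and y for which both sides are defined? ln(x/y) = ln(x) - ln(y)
Yes, this is an identity.

Claim: ln(x/y) = ln(x) - ln(y).
Reasoning: Both sides are simultaneously defined only when x, y > 0. Write x = e^p, y = e^q. Then x/y = e^(p-q), so ln(x/y) = p - q = ln(x) - ln(y).
So the two sides agree for all real values of x and y for which both sides are defined.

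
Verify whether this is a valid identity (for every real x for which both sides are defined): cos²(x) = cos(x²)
Claim: cos²(x) = cos(x²).
Test a specific point where both sides are defined: x = π/3.
LHS = cos²(x) ≈ 0.2500
RHS = cos(x²) ≈ 0.4566
Since 0.2500 ≠ 0.4566, the equation fails at this point, so it cannot hold for every real x for which both sides are defined.
cos²(x) means (cos x)², squaring the output; cos(x²) squares the input. These are different functions.

Conclusion: No, this is NOT an identity.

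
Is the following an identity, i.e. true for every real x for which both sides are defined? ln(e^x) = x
Yes, this is an identity.

Claim: ln(e^x) = x.
Reasoning: ln is the inverse of the exponential: ln(e^x) asks for the exponent p with e^p = e^x, and since e^p is one-to-one that exponent is p = x.
So the two sides agree for every real x for which both sides are defined.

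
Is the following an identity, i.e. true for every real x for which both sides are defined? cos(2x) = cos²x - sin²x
Yes, this is an identity.

Claim: cos(2x) = cos²x - sin²x.
Reasoning: Put y = x in the addition formula cos(x+y) = cos(x)cos(y) - sin(x)sin(y): cos(2x) = cos²x - sin²x.
So the two sides agree for every real x for which both sides are defined.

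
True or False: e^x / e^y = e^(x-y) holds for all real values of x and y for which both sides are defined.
True.

Claim: e^x / e^y = e^(x-y).
Reasoning: 1/e^y = e^(-y), so e^x / e^y = e^x · e^(-y) = e^(x + (-y)) = e^(x-y) by the product rule for exponents.
So the two sides agree for all real values of x and y for which both sides are defined.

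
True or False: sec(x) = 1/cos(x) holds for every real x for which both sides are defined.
True.

Claim: sec(x) = 1/cos(x).
Reasoning: sec(x) is by definition the reciprocal of cos(x), wherever cos(x) ≠ 0.
So the two sides agree for every real x for which both sides are defined.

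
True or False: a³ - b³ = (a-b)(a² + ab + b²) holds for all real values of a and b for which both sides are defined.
True.

Claim: a³ - b³ = (a-b)(a² + ab + b²).
Reasoning: Expand the right side: (a-b)(a² + ab + b²) = a³ + a²b + ab² - a²b - ab² - b³ = a³ - b³ (the middle terms cancel in pairs).
So the two sides agree for all real values of a and b for which both sides are defined.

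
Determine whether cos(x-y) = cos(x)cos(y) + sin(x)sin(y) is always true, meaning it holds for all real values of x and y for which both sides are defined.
Yes, this is an identity.

Claim: cos(x-y) = cos(x)cos(y) + sin(x)sin(y).
Reasoning: Replace y by -y in cos(x+y) = cos(x)cos(y) - sin(x)sin(y) and use cos(-y) = cos(y), sin(-y) = -sin(y): cos(x-y) = cos(x)cos(y) + sin(x)sin(y).
So the two sides agree for all real values of x and y for which both sides are defined.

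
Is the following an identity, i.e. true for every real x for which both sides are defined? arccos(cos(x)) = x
Claim: arccos(cos(x)) = x.
Test a specific point where both sides are defined: x = -π/2.
LHS = arccos(cos(x)) ≈ 1.5708
RHS = x ≈ -1.5708
Since 1.5708 ≠ -1.5708, the equation fails at this point, so it cannot hold for every real x for which both sides are defined.
arccos only returns values in [0, π], so arccos(cos(x)) = x holds only for x in that interval, not for all real x.

Conclusion: No, this is NOT an identity.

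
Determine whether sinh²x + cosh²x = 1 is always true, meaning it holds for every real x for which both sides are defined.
No, this is NOT an identity.

Claim: sinh²x + cosh²x = 1.
Test a specific point where both sides are defined: x = -1.
LHS = sinh²x + cosh²x ≈ 3.7622
RHS = 1 ≈ 1.0000
Since 3.7622 ≠ 1.0000, the equation fails at this point, so it cannot hold for every real x for which both sides are defined.
The correct hyperbolic identity is cosh²x - sinh²x = 1 (a difference); the sum sinh²x + cosh²x equals cosh(2x).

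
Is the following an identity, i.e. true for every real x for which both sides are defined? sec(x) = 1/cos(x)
Yes, this is an identity.

Claim: sec(x) = 1/cos(x).
Reasoning: sec(x) is by definition the reciprocal of cos(x), wherever cos(x) ≠ 0.
So the two sides agree for every real x for which both sides are defined.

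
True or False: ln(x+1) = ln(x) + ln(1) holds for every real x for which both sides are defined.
Claim: ln(x+1) = ln(x) + ln(1).
Test a specific point where both sides are defined: x = 2.
LHS = ln(x+1) ≈ 1.0986
RHS = ln(x) + ln(1) ≈ 0.6931
Since 1.0986 ≠ 0.6931, the equation fails at this point, so it cannot hold for every real x for which both sides are defined.
ln(1) = 0, so the right side is just ln(x), which differs from ln(x+1).

Conclusion: False.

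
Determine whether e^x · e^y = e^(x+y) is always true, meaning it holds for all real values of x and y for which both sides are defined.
Yes, this is an identity.

Claim: e^x · e^y = e^(x+y).
Reasoning: This is the law of exponents for a common base: multiplying powers adds exponents. E.g. from the series, (Σ x^j/j!)(Σ y^k/k!) = Σ_m (Σ_{j+k=m} x^j y^k/(j!k!)) = Σ_m (x+y)^m/m! by the binomial theorem.
So the two sides agree for all real values of x and y for which both sides are defined.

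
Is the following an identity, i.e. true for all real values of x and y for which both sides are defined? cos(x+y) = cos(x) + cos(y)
Claim: cos(x+y) = cos(x) + cos(y).
Test a specific point where both sides are defined: x = 3π/4, y = -π/6.
LHS = cos(x+y) ≈ -0.2588
RHS = cos(x) + cos(y) ≈ 0.1589
Since -0.2588 ≠ 0.1589, the equation fails at this point, so it cannot hold for all real values of x and y for which both sides are defined.
The correct expansion is cos(x+y) = cos(x)cos(y) - sin(x)sin(y); cosine is not additive.

Conclusion: No, this is NOT an identity.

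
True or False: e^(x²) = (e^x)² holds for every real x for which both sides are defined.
Claim: e^(x²) = (e^x)².
Test a specific point where both sides are defined: x = -1.
LHS = e^(x²) ≈ 2.7183
RHS = (e^x)² ≈ 0.1353
Since 2.7183 ≠ 0.1353, the equation fails at this point, so it cannot hold for every real x for which both sides are defined.
(e^x)² = e^(2x), and 2x ≠ x² in general.

Conclusion: False.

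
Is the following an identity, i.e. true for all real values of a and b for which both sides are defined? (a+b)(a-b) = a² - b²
Claim: (a+b)(a-b) = a² - b².
Reasoning: Expand: (a+b)(a-b) = a² - ab + ba - b² = a² - b² (the cross terms cancel).
So the two sides agree for all real values of a and b for which both sides are defined.

Conclusion: Yes, this is an identity.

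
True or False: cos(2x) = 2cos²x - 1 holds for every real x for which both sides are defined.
True.

Claim: cos(2x) = 2cos²x - 1.
Reasoning: cos(2x) = cos²x - sin²x. Replace sin²x by 1 - cos²x: cos²x - (1 - cos²x) = 2cos²x - 1.
So the two sides agree for every real x for which both sides are defined.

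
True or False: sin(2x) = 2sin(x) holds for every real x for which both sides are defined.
Claim: sin(2x) = 2sin(x).
Test a specific point where both sides are defined: x = π/6.
LHS = sin(2x) ≈ 0.8660
RHS = 2sin(x) ≈ 1.0000
Since 0.8660 ≠ 1.0000, the equation fails at this point, so it cannot hold for every real x for which both sides are defined.
The correct double-angle formula is sin(2x) = 2sin(x)cos(x).

Conclusion: False.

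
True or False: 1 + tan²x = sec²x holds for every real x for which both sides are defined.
Claim: 1 + tan²x = sec²x.
Reasoning: Start from sin²x + cos²x = 1 and divide every term by cos²x (allowed wherever tan x and sec x are defined): tan²x + 1 = 1/cos²x = sec²x.
So the two sides agree for every real x for which both sides are defined.

Conclusion: True.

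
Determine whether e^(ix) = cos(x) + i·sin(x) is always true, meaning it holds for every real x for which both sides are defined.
Yes, this is an identity.

Claim: e^(ix) = cos(x) + i·sin(x).
Reasoning: Euler's formula. Expand e^(ix) = Σ (ix)^k / k!. Since i² = -1, the even-k terms are Σ (-1)^m x^(2m)/(2m)! = cos(x) and the odd-k terms are i · Σ (-1)^m x^(2m+1)/(2m+1)! = i·sin(x).
So the two sides agree for every real x for which both sides are defined.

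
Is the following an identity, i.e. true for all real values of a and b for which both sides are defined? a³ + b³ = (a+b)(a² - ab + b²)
Claim: a³ + b³ = (a+b)(a² - ab + b²).
Reasoning: Expand the right side: (a+b)(a² - ab + b²) = a³ - a²b + ab² + a²b - ab² + b³ = a³ + b³ (the middle terms cancel in pairs).
So the two sides agree for all real values of a and b for which both sides are defined.

Conclusion: Yes, this is an identity.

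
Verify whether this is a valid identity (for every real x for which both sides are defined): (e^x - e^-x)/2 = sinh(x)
Claim: (e^x - e^-x)/2 = sinh(x).
Reasoning: This is exactly the definition of the hyperbolic sine: sinh(x) := (e^x - e^-x)/2.
So the two sides agree for every real x for which both sides are defined.

Conclusion: Yes, this is an identity.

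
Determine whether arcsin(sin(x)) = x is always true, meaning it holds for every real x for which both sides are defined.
Claim: arcsin(sin(x)) = x.
Test a specific point where both sides are defined: x = 2π/3.
LHS = arcsin(sin(x)) ≈ 1.0472
RHS = x ≈ 2.0944
Since 1.0472 ≠ 2.0944, the equation fails at this point, so it cannot hold for every real x for which both sides are defined.
arcsin only returns values in [-π/2, π/2], so arcsin(sin(x)) = x holds only for x in that interval, not for all real x.

Conclusion: No, this is NOT an identity.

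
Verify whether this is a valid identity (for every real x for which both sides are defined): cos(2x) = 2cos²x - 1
Claim: cos(2x) = 2cos²x - 1.
Reasoning: cos(2x) = cos²x - sin²x. Replace sin²x by 1 - cos²x: cos²x - (1 - cos²x) = 2cos²x - 1.
So the two sides agree for every real x for which both sides are defined.

Conclusion: Yes, this is an identity.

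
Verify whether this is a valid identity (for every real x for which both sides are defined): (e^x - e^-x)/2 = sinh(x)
Yes, this is an identity.

Claim: (e^x - e^-x)/2 = sinh(x).
Reasoning: This is exactly the definition of the hyperbolic sine: sinh(x) := (e^x - e^-x)/2.
So the two sides agree for every real x for which both sides are defined.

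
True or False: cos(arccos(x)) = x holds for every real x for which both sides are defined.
True.

Claim: cos(arccos(x)) = x.
Reasoning: For -1 ≤ x ≤ 1 (where arccos is defined), arccos(x) is by definition an angle whose cosine equals x. Taking the cosine of that angle returns x. (Note the other order, arccos(cos x) = x, is NOT an identity.)
So the two sides agree for every real x for which both sides are defined.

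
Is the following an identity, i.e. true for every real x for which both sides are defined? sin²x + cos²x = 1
Yes, this is an identity.

Claim: sin²x + cos²x = 1.
Reasoning: The point (cos x, sin x) lies on the unit circle X² + Y² = 1, so cos²x + sin²x = 1 for every real x.
So the two sides agree for every real x for which both sides are defined.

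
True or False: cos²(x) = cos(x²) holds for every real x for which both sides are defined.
False.

Claim: cos²(x) = cos(x²).
Test a specific point where both sides are defined: x = π.
LHS = cos²(x) ≈ 1.0000
RHS = cos(x²) ≈ -0.9027
Since 1.0000 ≠ -0.9027, the equation fails at this point, so it cannot hold for every real x for which both sides are defined.
cos²(x) means (cos x)², squaring the output; cos(x²) squares the input. These are different functions.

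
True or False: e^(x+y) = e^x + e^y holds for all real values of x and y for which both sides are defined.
Claim: e^(x+y) = e^x + e^y.
Test a specific point where both sides are defined: x = 3, y = -3.
LHS = e^(x+y) ≈ 1.0000
RHS = e^x + e^y ≈ 20.1353
Since 1.0000 ≠ 20.1353, the equation fails at this point, so it cannot hold for all real values of x and y for which both sides are defined.
The correct rule is e^(x+y) = e^x · e^y (a product, not a sum).

Conclusion: False.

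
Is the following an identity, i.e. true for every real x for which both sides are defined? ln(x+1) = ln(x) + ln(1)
Claim: ln(x+1) = ln(x) + ln(1).
Test a specific point where both sides are defined: x = 4.
LHS = ln(x+1) ≈ 1.6094
RHS = ln(x) + ln(1) ≈ 1.3863
Since 1.6094 ≠ 1.3863, the equation fails at this point, so it cannot hold for every real x for which both sides are defined.
ln(1) = 0, so the right side is just ln(x), which differs from ln(x+1).

Conclusion: No, this is NOT an identity.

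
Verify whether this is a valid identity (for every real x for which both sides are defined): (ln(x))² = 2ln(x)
Claim: (ln(x))² = 2ln(x).
Test a specific point where both sides are defined: x = 2.
LHS = (ln(x))² ≈ 0.4805
RHS = 2ln(x) ≈ 1.3863
Since 0.4805 ≠ 1.3863, the equation fails at this point, so it cannot hold for every real x for which both sides are defined.
2ln(x) equals ln(x²), which is not the same as (ln x)².

Conclusion: No, this is NOT an identity.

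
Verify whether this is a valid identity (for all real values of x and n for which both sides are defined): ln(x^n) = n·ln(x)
Yes, this is an identity.

Claim: ln(x^n) = n·ln(x).
Reasoning: The right side requires x > 0. For x > 0, x^n = (e^(ln x))^n = e^(n·ln x), so taking ln of both sides gives ln(x^n) = n·ln(x).
So the two sides agree for all real values of x and n for which both sides are defined.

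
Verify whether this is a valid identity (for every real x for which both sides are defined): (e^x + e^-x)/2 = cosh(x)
Yes, this is an identity.

Claim: (e^x + e^-x)/2 = cosh(x).
Reasoning: This is exactly the definition of the hyperbolic cosine: cosh(x) := (e^x + e^-x)/2.
So the two sides agree for every real x for which both sides are defined.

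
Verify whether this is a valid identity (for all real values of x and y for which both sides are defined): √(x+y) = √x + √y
No, this is NOT an identity.

Claim: √(x+y) = √x + √y.
Test a specific point where both sides are defined: x = 2, y = 2.
LHS = √(x+y) ≈ 2.0000
RHS = √x + √y ≈ 2.8284
Since 2.0000 ≠ 2.8284, the equation fails at this point, so it cannot hold for all real values of x and y for which both sides are defined.
Squaring the right side gives x + 2√(xy) + y, not x + y.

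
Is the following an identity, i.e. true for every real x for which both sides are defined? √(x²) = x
No, this is NOT an identity.

Claim: √(x²) = x.
Test a specific point where both sides are defined: x = -3.
LHS = √(x²) ≈ 3.0000
RHS = x ≈ -3.0000
Since 3.0000 ≠ -3.0000, the equation fails at this point, so it cannot hold for every real x for which both sides are defined.
√(x²) = |x|, which differs from x whenever x < 0 (both sides are defined for every real x).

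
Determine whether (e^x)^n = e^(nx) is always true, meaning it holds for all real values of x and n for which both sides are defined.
Claim: (e^x)^n = e^(nx).
Reasoning: e^x is a positive real number, and for a positive base B and real exponent n, B^n = e^(n·ln B). With B = e^x, ln B = x, so (e^x)^n = e^(n·x).
So the two sides agree for all real values of x and n for which both sides are defined.

Conclusion: Yes, this is an identity.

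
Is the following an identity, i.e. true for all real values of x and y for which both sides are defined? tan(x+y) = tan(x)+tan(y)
No, this is NOT an identity.

Claim: tan(x+y) = tan(x)+tan(y).
Test a specific point where both sides are defined: x = π/6, y = -π/3.
LHS = tan(x+y) ≈ -0.5774
RHS = tan(x)+tan(y) ≈ -1.1547
Since -0.5774 ≠ -1.1547, the equation fails at this point, so it cannot hold for all real values of x and y for which both sides are defined.
The correct formula is tan(x+y) = (tan(x) + tan(y))/(1 - tan(x)tan(y)).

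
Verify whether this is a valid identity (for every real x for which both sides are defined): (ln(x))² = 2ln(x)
Claim: (ln(x))² = 2ln(x).
Test a specific point where both sides are defined: x = 5.
LHS = (ln(x))² ≈ 2.5903
RHS = 2ln(x) ≈ 3.2189
Since 2.5903 ≠ 3.2189, the equation fails at this point, so it cannot hold for every real x for which both sides are defined.
2ln(x) equals ln(x²), which is not the same as (ln x)².

Conclusion: No, this is NOT an identity.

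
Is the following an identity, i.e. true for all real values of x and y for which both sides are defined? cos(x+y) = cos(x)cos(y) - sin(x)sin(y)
Yes, this is an identity.

Claim: cos(x+y) = cos(x)cos(y) - sin(x)sin(y).
Reasoning: By Euler's formula e^(i(x+y)) = e^(ix)·e^(iy) = (cos x + i·sin x)(cos y + i·sin y). The real part of the left side is cos(x+y); the real part of the product is cos(x)cos(y) - sin(x)sin(y) (since i·i = -1).
So the two sides agree for all real values of x and y for which both sides are defined.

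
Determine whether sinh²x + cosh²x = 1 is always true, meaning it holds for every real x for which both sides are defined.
Claim: sinh²x + cosh²x = 1.
Test a specific point where both sides are defined: x = 4.
LHS = sinh²x + cosh²x ≈ 1490.4792
RHS = 1 ≈ 1.0000
Since 1490.4792 ≠ 1.0000, the equation fails at this point, so it cannot hold for every real x for which both sides are defined.
The correct hyperbolic identity is cosh²x - sinh²x = 1 (a difference); the sum sinh²x + cosh²x equals cosh(2x).

Conclusion: No, this is NOT an identity.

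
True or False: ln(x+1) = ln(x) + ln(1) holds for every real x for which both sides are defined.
False.

Claim: ln(x+1) = ln(x) + ln(1).
Test a specific point where both sides are defined: x = 4.
LHS = ln(x+1) ≈ 1.6094
RHS = ln(x) + ln(1) ≈ 1.3863
Since 1.6094 ≠ 1.3863, the equation fails at this point, so it cannot hold for every real x for which both sides are defined.
ln(1) = 0, so the right side is just ln(x), which differs from ln(x+1).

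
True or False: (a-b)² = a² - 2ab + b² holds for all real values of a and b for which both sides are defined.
Claim: (a-b)² = a² - 2ab + b².
Reasoning: Expand: (a-b)² = (a-b)(a-b) = a·a - a·b - b·a + b·b = a² - 2ab + b².
So the two sides agree for all real values of a and b for which both sides are defined.

Conclusion: True.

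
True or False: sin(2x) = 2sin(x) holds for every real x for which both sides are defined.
False.

Claim: sin(2x) = 2sin(x).
Test a specific point where both sides are defined: x = π/2.
LHS = sin(2x) ≈ 0.0000
RHS = 2sin(x) ≈ 2.0000
Since 0.0000 ≠ 2.0000, the equation fails at this point, so it cannot hold for every real x for which both sides are defined.
The correct double-angle formula is sin(2x) = 2sin(x)cos(x).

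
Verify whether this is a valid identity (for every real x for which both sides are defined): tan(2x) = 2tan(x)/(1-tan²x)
Yes, this is an identity.

Claim: tan(2x) = 2tan(x)/(1-tan²x).
Reasoning: tan(2x) = sin(2x)/cos(2x) = 2sin(x)cos(x) / (cos²x - sin²x). Divide numerator and denominator by cos²x: 2tan(x) / (1 - tan²x).
So the two sides agree for every real x for which both sides are defined.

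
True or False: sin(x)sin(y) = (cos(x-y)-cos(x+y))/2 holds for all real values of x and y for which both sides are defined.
True.

Claim: sin(x)sin(y) = (cos(x-y)-cos(x+y))/2.
Reasoning: cos(x-y) = cos(x)cos(y) + sin(x)sin(y) and cos(x+y) = cos(x)cos(y) - sin(x)sin(y). Subtracting, cos(x-y) - cos(x+y) = 2sin(x)sin(y); divide by 2.
So the two sides agree for all real values of x and y for which both sides are defined.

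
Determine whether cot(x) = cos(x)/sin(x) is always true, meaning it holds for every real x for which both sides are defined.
Claim: cot(x) = cos(x)/sin(x).
Reasoning: cot(x) is defined as 1/tan(x) = 1/(sin(x)/cos(x)) = cos(x)/sin(x), wherever sin(x) ≠ 0.
So the two sides agree for every real x for which both sides are defined.

Conclusion: Yes, this is an identity.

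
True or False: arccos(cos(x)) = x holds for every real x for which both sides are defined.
Claim: arccos(cos(x)) = x.
Test a specific point where both sides are defined: x = -π/4.
LHS = arccos(cos(x)) ≈ 0.7854
RHS = x ≈ -0.7854
Since 0.7854 ≠ -0.7854, the equation fails at this point, so it cannot hold for every real x for which both sides are defined.
arccos only returns values in [0, π], so arccos(cos(x)) = x holds only for x in that interval, not for all real x.

Conclusion: False.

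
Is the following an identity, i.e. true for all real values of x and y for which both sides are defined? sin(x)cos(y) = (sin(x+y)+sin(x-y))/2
Yes, this is an identity.

Claim: sin(x)cos(y) = (sin(x+y)+sin(x-y))/2.
Reasoning: sin(x+y) = sin(x)cos(y) + cos(x)sin(y) and sin(x-y) = sin(x)cos(y) - cos(x)sin(y). Adding, sin(x+y) + sin(x-y) = 2sin(x)cos(y); divide by 2.
So the two sides agree for all real values of x and y for which both sides are defined.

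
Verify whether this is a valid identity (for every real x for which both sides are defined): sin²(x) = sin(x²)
No, this is NOT an identity.

Claim: sin²(x) = sin(x²).
Test a specific point where both sides are defined: x = 2π/3.
LHS = sin²(x) ≈ 0.7500
RHS = sin(x²) ≈ -0.9474
Since 0.7500 ≠ -0.9474, the equation fails at this point, so it cannot hold for every real x for which both sides are defined.
sin²(x) means (sin x)², squaring the output; sin(x²) squares the input. These are different functions.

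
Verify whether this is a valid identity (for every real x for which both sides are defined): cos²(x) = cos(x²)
No, this is NOT an identity.

Claim: cos²(x) = cos(x²).
Test a specific point where both sides are defined: x = π/4.
LHS = cos²(x) ≈ 0.5000
RHS = cos(x²) ≈ 0.8157
Since 0.5000 ≠ 0.8157, the equation fails at this point, so it cannot hold for every real x for which both sides are defined.
cos²(x) means (cos x)², squaring the output; cos(x²) squares the input. These are different functions.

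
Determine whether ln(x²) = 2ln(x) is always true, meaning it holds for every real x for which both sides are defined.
Yes, this is an identity.

Claim: ln(x²) = 2ln(x).
Reasoning: The right side requires x > 0. For x > 0, x² = (e^(ln x))² = e^(2ln x), so ln(x²) = 2ln(x). (For x < 0 the right side is undefined, so those values are outside the claim.)
So the two sides agree for every real x for which both sides are defined.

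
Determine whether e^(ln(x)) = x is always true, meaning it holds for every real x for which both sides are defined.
Yes, this is an identity.

Claim: e^(ln(x)) = x.
Reasoning: For x > 0, ln(x) is by definition the exponent p such that e^p = x. Raising e to that exponent therefore returns x: e^(ln x) = x.
So the two sides agree for every real x for which both sides are defined.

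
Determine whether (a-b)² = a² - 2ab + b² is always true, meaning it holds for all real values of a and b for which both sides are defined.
Yes, this is an identity.

Claim: (a-b)² = a² - 2ab + b².
Reasoning: Expand: (a-b)² = (a-b)(a-b) = a·a - a·b - b·a + b·b = a² - 2ab + b².
So the two sides agree for all real values of a and b for which both sides are defined.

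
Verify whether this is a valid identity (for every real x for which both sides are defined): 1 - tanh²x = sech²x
Yes, this is an identity.

Claim: 1 - tanh²x = sech²x.
Reasoning: Divide cosh²x - sinh²x = 1 through by cosh²x (never zero): 1 - tanh²x = 1/cosh²x = sech²x.
So the two sides agree for every real x for which both sides are defined.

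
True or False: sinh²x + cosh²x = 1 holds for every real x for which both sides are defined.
Claim: sinh²x + cosh²x = 1.
Test a specific point where both sides are defined: x = -2.
LHS = sinh²x + cosh²x ≈ 27.3082
RHS = 1 ≈ 1.0000
Since 27.3082 ≠ 1.0000, the equation fails at this point, so it cannot hold for every real x for which both sides are defined.
The correct hyperbolic identity is cosh²x - sinh²x = 1 (a difference); the sum sinh²x + cosh²x equals cosh(2x).

Conclusion: False.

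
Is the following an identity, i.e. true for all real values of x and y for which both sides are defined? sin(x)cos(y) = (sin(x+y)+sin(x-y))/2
Yes, this is an identity.

Claim: sin(x)cos(y) = (sin(x+y)+sin(x-y))/2.
Reasoning: sin(x+y) = sin(x)cos(y) + cos(x)sin(y) and sin(x-y) = sin(x)cos(y) - cos(x)sin(y). Adding, sin(x+y) + sin(x-y) = 2sin(x)cos(y); divide by 2.
So the two sides agree for all real values of x and y for which both sides are defined.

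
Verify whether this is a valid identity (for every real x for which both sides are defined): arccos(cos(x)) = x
No, this is NOT an identity.

Claim: arccos(cos(x)) = x.
Test a specific point where both sides are defined: x = -π/4.
LHS = arccos(cos(x)) ≈ 0.7854
RHS = x ≈ -0.7854
Since 0.7854 ≠ -0.7854, the equation fails at this point, so it cannot hold for every real x for which both sides are defined.
arccos only returns values in [0, π], so arccos(cos(x)) = x holds only for x in that interval, not for all real x.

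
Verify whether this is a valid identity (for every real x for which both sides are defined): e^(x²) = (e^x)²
No, this is NOT an identity.

Claim: e^(x²) = (e^x)².
Test a specific point where both sides are defined: x = 3.
LHS = e^(x²) ≈ 8103.0839
RHS = (e^x)² ≈ 403.4288
Since 8103.0839 ≠ 403.4288, the equation fails at this point, so it cannot hold for every real x for which both sides are defined.
(e^x)² = e^(2x), and 2x ≠ x² in general.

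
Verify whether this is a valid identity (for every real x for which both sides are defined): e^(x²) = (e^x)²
Claim: e^(x²) = (e^x)².
Test a specific point where both sides are defined: x = -3.
LHS = e^(x²) ≈ 8103.0839
RHS = (e^x)² ≈ 0.0025
Since 8103.0839 ≠ 0.0025, the equation fails at this point, so it cannot hold for every real x for which both sides are defined.
(e^x)² = e^(2x), and 2x ≠ x² in general.

Conclusion: No, this is NOT an identity.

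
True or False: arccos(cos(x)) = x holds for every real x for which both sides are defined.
False.

Claim: arccos(cos(x)) = x.
Test a specific point where both sides are defined: x = -π/2.
LHS = arccos(cos(x)) ≈ 1.5708
RHS = x ≈ -1.5708
Since 1.5708 ≠ -1.5708, the equation fails at this point, so it cannot hold for every real x for which both sides are defined.
arccos only returns values in [0, π], so arccos(cos(x)) = x holds only for x in that interval, not for all real x.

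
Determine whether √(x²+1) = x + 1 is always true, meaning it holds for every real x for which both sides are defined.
No, this is NOT an identity.

Claim: √(x²+1) = x + 1.
Test a specific point where both sides are defined: x = -3.
LHS = √(x²+1) ≈ 3.1623
RHS = x + 1 ≈ -2.0000
Since 3.1623 ≠ -2.0000, the equation fails at this point, so it cannot hold for every real x for which both sides are defined.
(x+1)² = x² + 2x + 1 ≠ x² + 1 unless x = 0.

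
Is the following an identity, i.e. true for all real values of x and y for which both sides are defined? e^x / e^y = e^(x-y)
Yes, this is an identity.

Claim: e^x / e^y = e^(x-y).
Reasoning: 1/e^y = e^(-y), so e^x / e^y = e^x · e^(-y) = e^(x + (-y)) = e^(x-y) by the product rule for exponents.
So the two sides agree for all real values of x and y for which both sides are defined.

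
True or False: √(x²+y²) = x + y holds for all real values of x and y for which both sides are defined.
Claim: √(x²+y²) = x + y.
Test a specific point where both sides are defined: x = 3/2, y = 3.
LHS = √(x²+y²) ≈ 3.3541
RHS = x + y ≈ 4.5000
Since 3.3541 ≠ 4.5000, the equation fails at this point, so it cannot hold for all real values of x and y for which both sides are defined.
(x+y)² = x² + 2xy + y², not x² + y², so the square root does not split this way.

Conclusion: False.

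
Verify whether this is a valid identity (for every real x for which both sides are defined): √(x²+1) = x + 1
No, this is NOT an identity.

Claim: √(x²+1) = x + 1.
Test a specific point where both sides are defined: x = -2.
LHS = √(x²+1) ≈ 2.2361
RHS = x + 1 ≈ -1.0000
Since 2.2361 ≠ -1.0000, the equation fails at this point, so it cannot hold for every real x for which both sides are defined.
(x+1)² = x² + 2x + 1 ≠ x² + 1 unless x = 0.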